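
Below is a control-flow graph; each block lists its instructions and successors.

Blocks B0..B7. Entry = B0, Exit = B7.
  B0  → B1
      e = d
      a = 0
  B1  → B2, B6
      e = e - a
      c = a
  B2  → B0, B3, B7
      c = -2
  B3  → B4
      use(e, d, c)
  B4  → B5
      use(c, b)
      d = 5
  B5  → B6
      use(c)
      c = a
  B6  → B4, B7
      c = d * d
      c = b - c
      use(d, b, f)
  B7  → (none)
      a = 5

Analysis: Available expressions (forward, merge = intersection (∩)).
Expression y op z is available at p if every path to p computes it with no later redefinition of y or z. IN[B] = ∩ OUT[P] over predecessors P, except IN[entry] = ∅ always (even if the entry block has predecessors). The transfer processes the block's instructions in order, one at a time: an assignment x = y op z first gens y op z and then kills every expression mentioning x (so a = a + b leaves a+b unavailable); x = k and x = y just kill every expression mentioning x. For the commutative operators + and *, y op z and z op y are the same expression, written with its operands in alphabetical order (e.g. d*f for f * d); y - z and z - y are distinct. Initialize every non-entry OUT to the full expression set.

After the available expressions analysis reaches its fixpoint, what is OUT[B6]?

Answer: {d*d}

Working:
Per-block solution:
  B0: | IN={} | OUT={}
  B1: | IN={} | OUT={}
  B2: | IN={} | OUT={}
  B3: | IN={} | OUT={}
  B4: | IN={} | OUT={}
  B5: | IN={} | OUT={}
  B6: | IN={} | OUT={d*d}
  B7: | IN={} | OUT={}

Merge at B6: IN[B6] = OUT[B1] ∩ OUT[B5] = {}
Applying B6's transfer function to that IN value gives OUT[B6] (row B6 above).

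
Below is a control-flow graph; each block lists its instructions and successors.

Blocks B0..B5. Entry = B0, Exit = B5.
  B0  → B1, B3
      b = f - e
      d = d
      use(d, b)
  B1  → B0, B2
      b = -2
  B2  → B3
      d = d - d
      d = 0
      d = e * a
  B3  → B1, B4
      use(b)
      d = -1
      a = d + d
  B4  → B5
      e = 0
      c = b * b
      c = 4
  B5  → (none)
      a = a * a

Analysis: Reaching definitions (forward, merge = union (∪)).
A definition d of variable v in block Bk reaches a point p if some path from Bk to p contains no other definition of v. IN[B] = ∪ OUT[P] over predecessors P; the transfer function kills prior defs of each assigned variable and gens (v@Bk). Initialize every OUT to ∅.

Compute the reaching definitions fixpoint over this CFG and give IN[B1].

Answer: {a@B3, b@B0, b@B1, d@B0, d@B3}

Working:
Fixpoint table:
  B0: | IN={a@B3, b@B1, d@B0, d@B3} | OUT={a@B3, b@B0, d@B0}
  B1: | IN={a@B3, b@B0, b@B1, d@B0, d@B3} | OUT={a@B3, b@B1, d@B0, d@B3}
  B2: | IN={a@B3, b@B1, d@B0, d@B3} | OUT={a@B3, b@B1, d@B2}
  B3: | IN={a@B3, b@B0, b@B1, d@B0, d@B2} | OUT={a@B3, b@B0, b@B1, d@B3}
  B4: | IN={a@B3, b@B0, b@B1, d@B3} | OUT={a@B3, b@B0, b@B1, c@B4, d@B3, e@B4}
  B5: | IN={a@B3, b@B0, b@B1, c@B4, d@B3, e@B4} | OUT={a@B5, b@B0, b@B1, c@B4, d@B3, e@B4}

Merge at B1: IN[B1] = OUT[B0] ⊔ OUT[B3] = {a@B3, b@B0, b@B1, d@B0, d@B3}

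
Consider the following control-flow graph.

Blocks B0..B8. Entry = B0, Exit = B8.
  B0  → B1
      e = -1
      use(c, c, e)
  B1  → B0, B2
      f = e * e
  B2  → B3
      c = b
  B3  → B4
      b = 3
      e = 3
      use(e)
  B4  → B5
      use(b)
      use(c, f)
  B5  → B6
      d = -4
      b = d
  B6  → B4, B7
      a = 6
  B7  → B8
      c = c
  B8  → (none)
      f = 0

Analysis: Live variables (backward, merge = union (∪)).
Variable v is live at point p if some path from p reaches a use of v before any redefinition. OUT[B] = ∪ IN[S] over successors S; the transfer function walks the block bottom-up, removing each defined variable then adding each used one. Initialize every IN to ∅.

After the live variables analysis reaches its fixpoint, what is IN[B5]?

Answer: {c, f}

Working:
Converged values:
  B0:   IN={b, c}   OUT={b, c, e}
  B1:   IN={b, c, e}   OUT={b, c, f}
  B2:   IN={b, f}   OUT={c, f}
  B3:   IN={c, f}   OUT={b, c, f}
  B4:   IN={b, c, f}   OUT={c, f}
  B5:   IN={c, f}   OUT={b, c, f}
  B6:   IN={b, c, f}   OUT={b, c, f}
  B7:   IN={c}   OUT={}
  B8:   IN={}   OUT={}

Merge at B5: OUT[B5] = IN[B6] = {b, c, f}
Applying B5's transfer function to that OUT value gives IN[B5] (row B5 above).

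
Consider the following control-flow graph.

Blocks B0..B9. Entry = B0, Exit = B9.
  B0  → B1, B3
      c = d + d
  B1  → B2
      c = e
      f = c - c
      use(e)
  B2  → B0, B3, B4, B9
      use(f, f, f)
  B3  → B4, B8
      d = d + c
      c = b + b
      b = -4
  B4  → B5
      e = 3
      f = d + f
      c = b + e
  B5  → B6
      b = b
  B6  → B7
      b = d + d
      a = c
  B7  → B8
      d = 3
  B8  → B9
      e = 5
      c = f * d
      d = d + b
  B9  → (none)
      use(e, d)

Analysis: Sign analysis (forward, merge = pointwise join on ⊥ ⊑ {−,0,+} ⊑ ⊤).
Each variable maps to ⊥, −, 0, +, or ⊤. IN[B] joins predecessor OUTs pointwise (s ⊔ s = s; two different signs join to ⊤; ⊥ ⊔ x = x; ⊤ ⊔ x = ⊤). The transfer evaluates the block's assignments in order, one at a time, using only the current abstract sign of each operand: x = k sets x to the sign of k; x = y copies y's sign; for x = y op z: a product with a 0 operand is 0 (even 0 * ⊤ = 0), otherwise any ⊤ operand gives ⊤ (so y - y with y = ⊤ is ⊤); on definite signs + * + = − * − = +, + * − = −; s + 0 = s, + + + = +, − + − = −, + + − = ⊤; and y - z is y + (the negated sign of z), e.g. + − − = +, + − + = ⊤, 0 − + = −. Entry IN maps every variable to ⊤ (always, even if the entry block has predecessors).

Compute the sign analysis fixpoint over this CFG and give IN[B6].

Answer: {a: ⊤, b: ⊤, c: ⊤, d: ⊤, e: +, f: ⊤}

Derivation:
Fixpoint table:
  B0: | IN=(all ⊤) | OUT=(all ⊤)
  B1: | IN=(all ⊤) | OUT=(all ⊤)
  B2: | IN=(all ⊤) | OUT=(all ⊤)
  B3: | IN=(all ⊤) | OUT={b:-; rest ⊤}
  B4: | IN=(all ⊤) | OUT={e:+; rest ⊤}
  B5: | IN={e:+; rest ⊤} | OUT={e:+; rest ⊤}
  B6: | IN={e:+; rest ⊤} | OUT={e:+; rest ⊤}
  B7: | IN={e:+; rest ⊤} | OUT={d:+, e:+; rest ⊤}
  B8: | IN=(all ⊤) | OUT={e:+; rest ⊤}
  B9: | IN=(all ⊤) | OUT=(all ⊤)

Merge at B6: IN[B6] = OUT[B5] = {a: ⊤, b: ⊤, c: ⊤, d: ⊤, e: +, f: ⊤}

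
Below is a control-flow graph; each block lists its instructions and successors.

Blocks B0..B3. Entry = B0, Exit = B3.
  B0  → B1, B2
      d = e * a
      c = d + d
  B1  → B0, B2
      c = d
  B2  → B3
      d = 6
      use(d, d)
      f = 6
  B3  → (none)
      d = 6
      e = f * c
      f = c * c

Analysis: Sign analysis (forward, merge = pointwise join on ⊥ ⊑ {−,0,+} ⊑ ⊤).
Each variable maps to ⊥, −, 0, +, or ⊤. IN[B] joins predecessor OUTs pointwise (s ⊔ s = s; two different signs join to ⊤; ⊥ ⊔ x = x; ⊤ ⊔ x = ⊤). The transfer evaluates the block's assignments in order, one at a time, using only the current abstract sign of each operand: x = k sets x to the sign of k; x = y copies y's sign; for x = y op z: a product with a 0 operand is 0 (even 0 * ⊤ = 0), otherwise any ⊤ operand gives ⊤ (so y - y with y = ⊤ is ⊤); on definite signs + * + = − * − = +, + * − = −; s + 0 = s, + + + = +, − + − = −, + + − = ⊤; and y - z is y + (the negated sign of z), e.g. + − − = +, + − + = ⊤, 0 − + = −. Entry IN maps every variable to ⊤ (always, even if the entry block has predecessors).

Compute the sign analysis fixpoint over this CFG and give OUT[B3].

Converged values:
  B0: | IN=(all ⊤) | OUT=(all ⊤)
  B1: | IN=(all ⊤) | OUT=(all ⊤)
  B2: | IN=(all ⊤) | OUT={d:+, f:+; rest ⊤}
  B3: | IN={d:+, f:+; rest ⊤} | OUT={d:+; rest ⊤}

Merge at B3: IN[B3] = OUT[B2] = {a: ⊤, b: ⊤, c: ⊤, d: +, e: ⊤, f: +}
Applying B3's transfer function to that IN value gives OUT[B3] (row B3 above).

Answer: {a: ⊤, b: ⊤, c: ⊤, d: +, e: ⊤, f: ⊤}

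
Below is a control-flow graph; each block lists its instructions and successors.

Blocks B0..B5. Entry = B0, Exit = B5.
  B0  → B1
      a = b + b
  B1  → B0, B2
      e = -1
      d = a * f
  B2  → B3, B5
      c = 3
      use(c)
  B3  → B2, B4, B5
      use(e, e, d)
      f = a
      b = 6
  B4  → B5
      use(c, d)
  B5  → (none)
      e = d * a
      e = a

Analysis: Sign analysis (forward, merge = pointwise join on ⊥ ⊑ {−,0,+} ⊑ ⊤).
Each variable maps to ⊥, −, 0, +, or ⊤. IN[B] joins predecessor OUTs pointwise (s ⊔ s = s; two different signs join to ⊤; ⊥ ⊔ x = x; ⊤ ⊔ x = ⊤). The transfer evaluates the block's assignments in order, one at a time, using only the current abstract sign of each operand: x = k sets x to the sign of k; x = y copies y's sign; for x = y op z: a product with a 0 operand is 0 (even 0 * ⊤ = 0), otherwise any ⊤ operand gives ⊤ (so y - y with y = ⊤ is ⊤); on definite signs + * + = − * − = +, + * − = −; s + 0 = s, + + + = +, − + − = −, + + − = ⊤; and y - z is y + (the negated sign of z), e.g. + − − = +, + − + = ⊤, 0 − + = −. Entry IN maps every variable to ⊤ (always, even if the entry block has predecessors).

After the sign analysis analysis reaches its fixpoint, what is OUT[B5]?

Answer: {a: ⊤, b: ⊤, c: +, d: ⊤, e: ⊤, f: ⊤}

Working:
Per-block solution:
  B0: | IN=(all ⊤) | OUT=(all ⊤)
  B1: | IN=(all ⊤) | OUT={e:-; rest ⊤}
  B2: | IN={e:-; rest ⊤} | OUT={c:+, e:-; rest ⊤}
  B3: | IN={c:+, e:-; rest ⊤} | OUT={b:+, c:+, e:-; rest ⊤}
  B4: | IN={b:+, c:+, e:-; rest ⊤} | OUT={b:+, c:+, e:-; rest ⊤}
  B5: | IN={c:+, e:-; rest ⊤} | OUT={c:+; rest ⊤}

Merge at B5: IN[B5] = OUT[B2] ⊔ OUT[B3] ⊔ OUT[B4] = {a: ⊤, b: ⊤, c: +, d: ⊤, e: -, f: ⊤}
Applying B5's transfer function to that IN value gives OUT[B5] (row B5 above).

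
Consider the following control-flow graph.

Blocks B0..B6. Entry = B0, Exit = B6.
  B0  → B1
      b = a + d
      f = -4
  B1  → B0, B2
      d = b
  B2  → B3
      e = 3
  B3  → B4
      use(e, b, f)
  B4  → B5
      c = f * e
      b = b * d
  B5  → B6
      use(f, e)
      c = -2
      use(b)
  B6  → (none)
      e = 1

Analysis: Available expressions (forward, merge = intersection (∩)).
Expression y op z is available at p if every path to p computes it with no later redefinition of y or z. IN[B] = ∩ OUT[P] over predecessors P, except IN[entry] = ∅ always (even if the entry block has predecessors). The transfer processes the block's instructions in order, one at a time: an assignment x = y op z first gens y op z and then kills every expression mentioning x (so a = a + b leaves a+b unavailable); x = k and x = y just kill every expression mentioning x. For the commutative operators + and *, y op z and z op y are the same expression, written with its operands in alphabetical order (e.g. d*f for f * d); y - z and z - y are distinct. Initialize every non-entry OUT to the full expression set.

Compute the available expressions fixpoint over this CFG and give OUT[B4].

Answer: {e*f}

Trace:
Per-block solution:
  B0:   IN={}   OUT={a+d}
  B1:   IN={a+d}   OUT={}
  B2:   IN={}   OUT={}
  B3:   IN={}   OUT={}
  B4:   IN={}   OUT={e*f}
  B5:   IN={e*f}   OUT={e*f}
  B6:   IN={e*f}   OUT={}

Merge at B4: IN[B4] = OUT[B3] = {}
Applying B4's transfer function to that IN value gives OUT[B4] (row B4 above).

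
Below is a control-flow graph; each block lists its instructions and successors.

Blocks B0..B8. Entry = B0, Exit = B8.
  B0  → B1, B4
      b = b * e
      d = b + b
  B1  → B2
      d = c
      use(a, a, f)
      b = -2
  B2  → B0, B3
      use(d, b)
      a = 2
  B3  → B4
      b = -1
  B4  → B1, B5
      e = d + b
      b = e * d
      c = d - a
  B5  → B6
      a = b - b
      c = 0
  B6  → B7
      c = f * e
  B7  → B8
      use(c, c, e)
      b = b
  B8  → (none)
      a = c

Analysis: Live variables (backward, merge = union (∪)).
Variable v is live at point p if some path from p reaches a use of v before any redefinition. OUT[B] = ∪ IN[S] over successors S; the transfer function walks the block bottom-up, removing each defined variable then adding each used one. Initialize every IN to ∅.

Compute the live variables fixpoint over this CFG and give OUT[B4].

Converged values:
  B0:  IN={a, b, c, e, f}  OUT={a, b, c, d, e, f}
  B1:  IN={a, c, e, f}  OUT={b, c, d, e, f}
  B2:  IN={b, c, d, e, f}  OUT={a, b, c, d, e, f}
  B3:  IN={a, d, f}  OUT={a, b, d, f}
  B4:  IN={a, b, d, f}  OUT={a, b, c, e, f}
  B5:  IN={b, e, f}  OUT={b, e, f}
  B6:  IN={b, e, f}  OUT={b, c, e}
  B7:  IN={b, c, e}  OUT={c}
  B8:  IN={c}  OUT={}

Merge at B4: OUT[B4] = IN[B1] ⊔ IN[B5] = {a, b, c, e, f}

Answer: {a, b, c, e, f}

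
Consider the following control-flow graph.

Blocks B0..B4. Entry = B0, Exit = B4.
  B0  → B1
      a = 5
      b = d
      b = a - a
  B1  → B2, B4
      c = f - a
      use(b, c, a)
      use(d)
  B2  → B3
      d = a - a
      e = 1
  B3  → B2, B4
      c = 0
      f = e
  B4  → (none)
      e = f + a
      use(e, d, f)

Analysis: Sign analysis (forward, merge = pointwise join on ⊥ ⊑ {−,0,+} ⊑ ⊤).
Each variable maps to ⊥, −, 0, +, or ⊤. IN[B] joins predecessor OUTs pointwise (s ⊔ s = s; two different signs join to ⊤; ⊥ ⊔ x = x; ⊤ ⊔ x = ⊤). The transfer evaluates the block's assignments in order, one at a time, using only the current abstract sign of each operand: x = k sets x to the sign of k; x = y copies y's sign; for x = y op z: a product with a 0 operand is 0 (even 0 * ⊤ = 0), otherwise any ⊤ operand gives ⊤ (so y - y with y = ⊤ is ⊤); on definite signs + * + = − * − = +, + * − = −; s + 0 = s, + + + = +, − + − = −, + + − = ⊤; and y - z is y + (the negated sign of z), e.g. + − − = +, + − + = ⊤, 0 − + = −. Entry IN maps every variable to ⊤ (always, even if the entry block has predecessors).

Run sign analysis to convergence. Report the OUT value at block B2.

Answer: {a: +, b: ⊤, c: ⊤, d: ⊤, e: +, f: ⊤}

Trace:
Fixpoint table:
  B0:  IN=(all ⊤)  OUT={a:+; rest ⊤}
  B1:  IN={a:+; rest ⊤}  OUT={a:+; rest ⊤}
  B2:  IN={a:+; rest ⊤}  OUT={a:+, e:+; rest ⊤}
  B3:  IN={a:+, e:+; rest ⊤}  OUT={a:+, c:0, e:+, f:+; rest ⊤}
  B4:  IN={a:+; rest ⊤}  OUT={a:+; rest ⊤}

Merge at B2: IN[B2] = OUT[B1] ⊔ OUT[B3] = {a: +, b: ⊤, c: ⊤, d: ⊤, e: ⊤, f: ⊤}
Applying B2's transfer function to that IN value gives OUT[B2] (row B2 above).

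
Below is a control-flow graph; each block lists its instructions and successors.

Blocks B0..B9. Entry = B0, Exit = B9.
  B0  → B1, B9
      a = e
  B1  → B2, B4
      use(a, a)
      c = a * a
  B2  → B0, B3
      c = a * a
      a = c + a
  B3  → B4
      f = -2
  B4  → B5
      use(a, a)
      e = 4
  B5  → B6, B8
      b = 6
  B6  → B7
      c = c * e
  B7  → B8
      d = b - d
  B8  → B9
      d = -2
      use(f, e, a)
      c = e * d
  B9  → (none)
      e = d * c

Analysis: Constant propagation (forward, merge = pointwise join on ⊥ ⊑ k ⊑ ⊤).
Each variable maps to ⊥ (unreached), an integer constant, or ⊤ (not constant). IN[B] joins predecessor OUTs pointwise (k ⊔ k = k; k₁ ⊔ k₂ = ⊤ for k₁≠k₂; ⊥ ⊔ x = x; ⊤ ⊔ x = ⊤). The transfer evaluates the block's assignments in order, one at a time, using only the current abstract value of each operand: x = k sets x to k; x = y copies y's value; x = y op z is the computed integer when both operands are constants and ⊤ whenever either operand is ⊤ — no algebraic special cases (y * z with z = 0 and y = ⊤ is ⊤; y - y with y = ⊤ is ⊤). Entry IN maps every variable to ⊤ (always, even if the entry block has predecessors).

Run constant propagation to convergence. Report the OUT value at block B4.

Converged values:
  B0:  IN=(all ⊤)  OUT=(all ⊤)
  B1:  IN=(all ⊤)  OUT=(all ⊤)
  B2:  IN=(all ⊤)  OUT=(all ⊤)
  B3:  IN=(all ⊤)  OUT={f:-2; rest ⊤}
  B4:  IN=(all ⊤)  OUT={e:4; rest ⊤}
  B5:  IN={e:4; rest ⊤}  OUT={b:6, e:4; rest ⊤}
  B6:  IN={b:6, e:4; rest ⊤}  OUT={b:6, e:4; rest ⊤}
  B7:  IN={b:6, e:4; rest ⊤}  OUT={b:6, e:4; rest ⊤}
  B8:  IN={b:6, e:4; rest ⊤}  OUT={b:6, c:-8, d:-2, e:4; rest ⊤}
  B9:  IN=(all ⊤)  OUT=(all ⊤)

Merge at B4: IN[B4] = OUT[B1] ⊔ OUT[B3] = {a: ⊤, b: ⊤, c: ⊤, d: ⊤, e: ⊤, f: ⊤}
Applying B4's transfer function to that IN value gives OUT[B4] (row B4 above).

Answer: {a: ⊤, b: ⊤, c: ⊤, d: ⊤, e: 4, f: ⊤}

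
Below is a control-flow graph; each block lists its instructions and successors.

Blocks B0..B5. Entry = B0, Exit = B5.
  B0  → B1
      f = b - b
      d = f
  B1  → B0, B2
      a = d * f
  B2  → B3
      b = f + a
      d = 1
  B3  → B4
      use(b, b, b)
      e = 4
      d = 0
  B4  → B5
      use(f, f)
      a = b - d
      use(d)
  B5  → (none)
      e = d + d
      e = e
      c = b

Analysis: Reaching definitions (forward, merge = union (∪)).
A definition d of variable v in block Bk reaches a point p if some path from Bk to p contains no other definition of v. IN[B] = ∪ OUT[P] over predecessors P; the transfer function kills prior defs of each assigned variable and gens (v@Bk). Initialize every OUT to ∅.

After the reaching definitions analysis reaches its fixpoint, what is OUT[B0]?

Answer: {a@B1, d@B0, f@B0}

Trace:
Fixpoint table:
  B0: | IN={a@B1, d@B0, f@B0} | OUT={a@B1, d@B0, f@B0}
  B1: | IN={a@B1, d@B0, f@B0} | OUT={a@B1, d@B0, f@B0}
  B2: | IN={a@B1, d@B0, f@B0} | OUT={a@B1, b@B2, d@B2, f@B0}
  B3: | IN={a@B1, b@B2, d@B2, f@B0} | OUT={a@B1, b@B2, d@B3, e@B3, f@B0}
  B4: | IN={a@B1, b@B2, d@B3, e@B3, f@B0} | OUT={a@B4, b@B2, d@B3, e@B3, f@B0}
  B5: | IN={a@B4, b@B2, d@B3, e@B3, f@B0} | OUT={a@B4, b@B2, c@B5, d@B3, e@B5, f@B0}

Merge at B0 (entry node, so the boundary value {} is joined with the incoming edge(s)): IN[B0] = {} ⊔ OUT[B1] = {a@B1, d@B0, f@B0}
Applying B0's transfer function to that IN value gives OUT[B0] (row B0 above).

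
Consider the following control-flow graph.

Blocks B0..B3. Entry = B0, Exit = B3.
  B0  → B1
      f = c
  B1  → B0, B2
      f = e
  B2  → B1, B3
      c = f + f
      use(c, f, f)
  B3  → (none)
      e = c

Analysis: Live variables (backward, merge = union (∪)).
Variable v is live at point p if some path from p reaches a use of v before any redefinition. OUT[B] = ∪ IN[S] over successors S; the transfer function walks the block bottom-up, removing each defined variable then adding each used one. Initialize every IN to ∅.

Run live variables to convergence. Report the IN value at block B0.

Per-block solution:
  B0: | IN={c, e} | OUT={c, e}
  B1: | IN={c, e} | OUT={c, e, f}
  B2: | IN={e, f} | OUT={c, e}
  B3: | IN={c} | OUT={}

Merge at B0: OUT[B0] = IN[B1] = {c, e}
Applying B0's transfer function to that OUT value gives IN[B0] (row B0 above).

Answer: {c, e}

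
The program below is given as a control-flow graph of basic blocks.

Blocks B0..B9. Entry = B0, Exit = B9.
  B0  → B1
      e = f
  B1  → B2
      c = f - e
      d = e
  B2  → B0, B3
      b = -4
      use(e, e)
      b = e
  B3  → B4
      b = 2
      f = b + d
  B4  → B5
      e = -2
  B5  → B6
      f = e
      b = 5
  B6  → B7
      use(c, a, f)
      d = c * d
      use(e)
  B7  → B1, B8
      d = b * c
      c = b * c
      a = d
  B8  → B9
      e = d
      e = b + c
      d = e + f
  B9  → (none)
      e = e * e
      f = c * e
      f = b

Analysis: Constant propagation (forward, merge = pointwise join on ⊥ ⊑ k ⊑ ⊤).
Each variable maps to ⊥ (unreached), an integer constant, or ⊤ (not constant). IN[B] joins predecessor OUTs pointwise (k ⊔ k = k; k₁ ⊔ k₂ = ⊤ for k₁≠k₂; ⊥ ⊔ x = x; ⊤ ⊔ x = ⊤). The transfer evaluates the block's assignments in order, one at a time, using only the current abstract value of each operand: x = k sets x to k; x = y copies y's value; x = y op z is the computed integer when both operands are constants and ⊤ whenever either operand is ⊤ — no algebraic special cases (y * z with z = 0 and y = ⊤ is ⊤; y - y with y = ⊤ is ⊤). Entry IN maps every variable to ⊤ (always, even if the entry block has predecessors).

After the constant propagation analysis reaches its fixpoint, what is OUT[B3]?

Answer: {a: ⊤, b: 2, c: ⊤, d: ⊤, e: ⊤, f: ⊤}

Trace:
Fixpoint table:
  B0:   IN=(all ⊤)   OUT=(all ⊤)
  B1:   IN=(all ⊤)   OUT=(all ⊤)
  B2:   IN=(all ⊤)   OUT=(all ⊤)
  B3:   IN=(all ⊤)   OUT={b:2; rest ⊤}
  B4:   IN={b:2; rest ⊤}   OUT={b:2, e:-2; rest ⊤}
  B5:   IN={b:2, e:-2; rest ⊤}   OUT={b:5, e:-2, f:-2; rest ⊤}
  B6:   IN={b:5, e:-2, f:-2; rest ⊤}   OUT={b:5, e:-2, f:-2; rest ⊤}
  B7:   IN={b:5, e:-2, f:-2; rest ⊤}   OUT={b:5, e:-2, f:-2; rest ⊤}
  B8:   IN={b:5, e:-2, f:-2; rest ⊤}   OUT={b:5, f:-2; rest ⊤}
  B9:   IN={b:5, f:-2; rest ⊤}   OUT={b:5, f:5; rest ⊤}

Merge at B3: IN[B3] = OUT[B2] = {a: ⊤, b: ⊤, c: ⊤, d: ⊤, e: ⊤, f: ⊤}
Applying B3's transfer function to that IN value gives OUT[B3] (row B3 above).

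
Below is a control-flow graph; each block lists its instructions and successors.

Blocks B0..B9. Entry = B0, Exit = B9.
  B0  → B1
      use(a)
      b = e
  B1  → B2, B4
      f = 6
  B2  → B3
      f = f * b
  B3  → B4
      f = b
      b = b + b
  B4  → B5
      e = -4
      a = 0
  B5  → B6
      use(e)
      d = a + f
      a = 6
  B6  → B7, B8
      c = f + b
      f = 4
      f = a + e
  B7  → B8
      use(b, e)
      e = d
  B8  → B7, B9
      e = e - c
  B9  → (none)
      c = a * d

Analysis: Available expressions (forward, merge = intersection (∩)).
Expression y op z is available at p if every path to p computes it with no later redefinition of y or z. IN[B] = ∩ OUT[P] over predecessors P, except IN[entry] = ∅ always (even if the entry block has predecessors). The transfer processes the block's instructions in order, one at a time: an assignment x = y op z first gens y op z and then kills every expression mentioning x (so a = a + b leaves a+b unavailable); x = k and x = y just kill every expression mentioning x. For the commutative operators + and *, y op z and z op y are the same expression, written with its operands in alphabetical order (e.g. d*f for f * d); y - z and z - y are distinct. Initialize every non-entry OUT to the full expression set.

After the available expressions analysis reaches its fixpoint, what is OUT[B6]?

Converged values:
  B0:  IN={}  OUT={}
  B1:  IN={}  OUT={}
  B2:  IN={}  OUT={}
  B3:  IN={}  OUT={}
  B4:  IN={}  OUT={}
  B5:  IN={}  OUT={}
  B6:  IN={}  OUT={a+e}
  B7:  IN={}  OUT={}
  B8:  IN={}  OUT={}
  B9:  IN={}  OUT={a*d}

Merge at B6: IN[B6] = OUT[B5] = {}
Applying B6's transfer function to that IN value gives OUT[B6] (row B6 above).

Answer: {a+e}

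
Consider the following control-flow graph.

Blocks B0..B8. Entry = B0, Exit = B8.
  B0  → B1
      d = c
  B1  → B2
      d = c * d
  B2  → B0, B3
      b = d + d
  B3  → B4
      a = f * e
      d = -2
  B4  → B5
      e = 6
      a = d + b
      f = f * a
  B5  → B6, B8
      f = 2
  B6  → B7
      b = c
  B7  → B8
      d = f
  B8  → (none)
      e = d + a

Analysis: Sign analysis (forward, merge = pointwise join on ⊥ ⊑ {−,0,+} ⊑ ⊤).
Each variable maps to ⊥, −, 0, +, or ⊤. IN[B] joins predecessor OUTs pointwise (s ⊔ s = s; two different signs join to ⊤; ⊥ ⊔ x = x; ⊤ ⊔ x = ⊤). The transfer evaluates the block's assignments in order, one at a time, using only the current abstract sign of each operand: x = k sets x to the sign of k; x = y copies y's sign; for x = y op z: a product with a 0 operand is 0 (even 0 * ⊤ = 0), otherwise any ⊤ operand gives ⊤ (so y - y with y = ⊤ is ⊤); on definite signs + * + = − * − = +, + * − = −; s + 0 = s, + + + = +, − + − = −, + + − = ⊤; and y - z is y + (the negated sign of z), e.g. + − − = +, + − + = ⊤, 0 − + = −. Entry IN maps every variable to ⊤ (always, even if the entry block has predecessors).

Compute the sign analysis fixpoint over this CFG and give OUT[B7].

Fixpoint table:
  B0:  IN=(all ⊤)  OUT=(all ⊤)
  B1:  IN=(all ⊤)  OUT=(all ⊤)
  B2:  IN=(all ⊤)  OUT=(all ⊤)
  B3:  IN=(all ⊤)  OUT={d:-; rest ⊤}
  B4:  IN={d:-; rest ⊤}  OUT={d:-, e:+; rest ⊤}
  B5:  IN={d:-, e:+; rest ⊤}  OUT={d:-, e:+, f:+; rest ⊤}
  B6:  IN={d:-, e:+, f:+; rest ⊤}  OUT={d:-, e:+, f:+; rest ⊤}
  B7:  IN={d:-, e:+, f:+; rest ⊤}  OUT={d:+, e:+, f:+; rest ⊤}
  B8:  IN={e:+, f:+; rest ⊤}  OUT={f:+; rest ⊤}

Merge at B7: IN[B7] = OUT[B6] = {a: ⊤, b: ⊤, c: ⊤, d: -, e: +, f: +}
Applying B7's transfer function to that IN value gives OUT[B7] (row B7 above).

Answer: {a: ⊤, b: ⊤, c: ⊤, d: +, e: +, f: +}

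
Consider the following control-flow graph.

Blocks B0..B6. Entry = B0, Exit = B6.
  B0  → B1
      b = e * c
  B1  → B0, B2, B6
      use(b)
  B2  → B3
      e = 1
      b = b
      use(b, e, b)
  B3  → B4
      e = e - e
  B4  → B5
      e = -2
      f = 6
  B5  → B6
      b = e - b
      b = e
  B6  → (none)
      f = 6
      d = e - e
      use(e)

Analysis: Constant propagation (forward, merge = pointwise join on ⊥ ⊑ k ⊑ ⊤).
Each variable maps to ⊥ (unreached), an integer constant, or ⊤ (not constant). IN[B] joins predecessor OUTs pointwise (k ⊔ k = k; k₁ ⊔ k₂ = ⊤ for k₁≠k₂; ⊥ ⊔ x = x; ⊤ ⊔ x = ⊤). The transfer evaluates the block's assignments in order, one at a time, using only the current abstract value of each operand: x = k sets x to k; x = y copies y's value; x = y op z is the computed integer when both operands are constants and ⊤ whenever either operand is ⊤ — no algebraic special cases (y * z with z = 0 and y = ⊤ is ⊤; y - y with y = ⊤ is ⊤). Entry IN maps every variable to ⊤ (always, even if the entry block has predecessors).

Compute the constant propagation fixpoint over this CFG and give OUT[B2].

Per-block solution:
  B0:  IN=(all ⊤)  OUT=(all ⊤)
  B1:  IN=(all ⊤)  OUT=(all ⊤)
  B2:  IN=(all ⊤)  OUT={e:1; rest ⊤}
  B3:  IN={e:1; rest ⊤}  OUT={e:0; rest ⊤}
  B4:  IN={e:0; rest ⊤}  OUT={e:-2, f:6; rest ⊤}
  B5:  IN={e:-2, f:6; rest ⊤}  OUT={b:-2, e:-2, f:6; rest ⊤}
  B6:  IN=(all ⊤)  OUT={f:6; rest ⊤}

Merge at B2: IN[B2] = OUT[B1] = {a: ⊤, b: ⊤, c: ⊤, d: ⊤, e: ⊤, f: ⊤}
Applying B2's transfer function to that IN value gives OUT[B2] (row B2 above).

Answer: {a: ⊤, b: ⊤, c: ⊤, d: ⊤, e: 1, f: ⊤}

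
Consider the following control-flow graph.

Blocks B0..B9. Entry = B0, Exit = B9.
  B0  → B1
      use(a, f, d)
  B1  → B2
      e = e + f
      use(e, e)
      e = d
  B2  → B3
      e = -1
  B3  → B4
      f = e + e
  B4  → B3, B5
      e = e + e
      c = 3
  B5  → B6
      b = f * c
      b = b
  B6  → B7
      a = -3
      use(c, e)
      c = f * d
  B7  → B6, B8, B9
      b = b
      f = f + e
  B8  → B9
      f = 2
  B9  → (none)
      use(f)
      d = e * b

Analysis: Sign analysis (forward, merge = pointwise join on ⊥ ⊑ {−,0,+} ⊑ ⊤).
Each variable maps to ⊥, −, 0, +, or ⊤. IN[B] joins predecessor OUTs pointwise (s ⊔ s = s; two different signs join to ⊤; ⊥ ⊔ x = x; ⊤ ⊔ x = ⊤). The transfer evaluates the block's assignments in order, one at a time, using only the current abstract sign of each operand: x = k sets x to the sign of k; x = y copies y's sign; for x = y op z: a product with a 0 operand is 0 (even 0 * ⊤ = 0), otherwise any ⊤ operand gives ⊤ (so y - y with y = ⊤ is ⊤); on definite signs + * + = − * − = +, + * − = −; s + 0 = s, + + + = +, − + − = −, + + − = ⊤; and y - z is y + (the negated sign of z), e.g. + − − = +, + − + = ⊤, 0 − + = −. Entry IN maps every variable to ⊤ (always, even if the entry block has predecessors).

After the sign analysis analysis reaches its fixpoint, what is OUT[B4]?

Fixpoint table:
  B0: | IN=(all ⊤) | OUT=(all ⊤)
  B1: | IN=(all ⊤) | OUT=(all ⊤)
  B2: | IN=(all ⊤) | OUT={e:-; rest ⊤}
  B3: | IN={e:-; rest ⊤} | OUT={e:-, f:-; rest ⊤}
  B4: | IN={e:-, f:-; rest ⊤} | OUT={c:+, e:-, f:-; rest ⊤}
  B5: | IN={c:+, e:-, f:-; rest ⊤} | OUT={b:-, c:+, e:-, f:-; rest ⊤}
  B6: | IN={b:-, e:-, f:-; rest ⊤} | OUT={a:-, b:-, e:-, f:-; rest ⊤}
  B7: | IN={a:-, b:-, e:-, f:-; rest ⊤} | OUT={a:-, b:-, e:-, f:-; rest ⊤}
  B8: | IN={a:-, b:-, e:-, f:-; rest ⊤} | OUT={a:-, b:-, e:-, f:+; rest ⊤}
  B9: | IN={a:-, b:-, e:-; rest ⊤} | OUT={a:-, b:-, d:+, e:-; rest ⊤}

Merge at B4: IN[B4] = OUT[B3] = {a: ⊤, b: ⊤, c: ⊤, d: ⊤, e: -, f: -}
Applying B4's transfer function to that IN value gives OUT[B4] (row B4 above).

Answer: {a: ⊤, b: ⊤, c: +, d: ⊤, e: -, f: -}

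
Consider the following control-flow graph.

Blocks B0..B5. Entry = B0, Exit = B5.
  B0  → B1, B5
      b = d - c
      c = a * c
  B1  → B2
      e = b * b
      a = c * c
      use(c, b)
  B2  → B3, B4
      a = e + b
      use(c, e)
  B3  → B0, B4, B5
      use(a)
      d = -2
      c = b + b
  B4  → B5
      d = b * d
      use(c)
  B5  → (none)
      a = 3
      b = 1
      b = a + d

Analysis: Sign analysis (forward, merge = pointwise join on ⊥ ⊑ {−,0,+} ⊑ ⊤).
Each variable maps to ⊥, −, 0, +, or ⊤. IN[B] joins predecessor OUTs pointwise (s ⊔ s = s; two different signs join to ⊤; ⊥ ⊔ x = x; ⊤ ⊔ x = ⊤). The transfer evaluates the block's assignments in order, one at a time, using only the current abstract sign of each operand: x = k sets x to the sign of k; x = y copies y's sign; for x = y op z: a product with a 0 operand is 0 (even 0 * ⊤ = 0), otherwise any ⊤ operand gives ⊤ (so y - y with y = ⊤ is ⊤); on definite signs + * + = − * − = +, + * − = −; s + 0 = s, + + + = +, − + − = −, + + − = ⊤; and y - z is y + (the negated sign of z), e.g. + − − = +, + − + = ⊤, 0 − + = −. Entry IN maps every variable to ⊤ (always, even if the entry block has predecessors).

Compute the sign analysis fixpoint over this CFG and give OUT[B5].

Answer: {a: +, b: ⊤, c: ⊤, d: ⊤, e: ⊤, f: ⊤}

Trace:
Converged values:
  B0:  IN=(all ⊤)  OUT=(all ⊤)
  B1:  IN=(all ⊤)  OUT=(all ⊤)
  B2:  IN=(all ⊤)  OUT=(all ⊤)
  B3:  IN=(all ⊤)  OUT={d:-; rest ⊤}
  B4:  IN=(all ⊤)  OUT=(all ⊤)
  B5:  IN=(all ⊤)  OUT={a:+; rest ⊤}

Merge at B5: IN[B5] = OUT[B0] ⊔ OUT[B3] ⊔ OUT[B4] = {a: ⊤, b: ⊤, c: ⊤, d: ⊤, e: ⊤, f: ⊤}
Applying B5's transfer function to that IN value gives OUT[B5] (row B5 above).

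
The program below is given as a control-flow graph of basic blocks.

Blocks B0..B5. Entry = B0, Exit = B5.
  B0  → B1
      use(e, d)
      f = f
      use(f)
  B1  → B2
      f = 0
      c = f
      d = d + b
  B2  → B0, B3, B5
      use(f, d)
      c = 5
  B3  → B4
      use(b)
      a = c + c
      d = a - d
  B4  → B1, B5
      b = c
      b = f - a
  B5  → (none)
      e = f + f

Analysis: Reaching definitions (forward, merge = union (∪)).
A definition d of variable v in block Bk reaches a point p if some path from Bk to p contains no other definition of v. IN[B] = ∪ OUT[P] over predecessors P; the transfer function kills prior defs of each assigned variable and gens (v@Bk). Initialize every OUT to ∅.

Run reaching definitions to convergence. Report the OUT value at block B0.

Answer: {a@B3, b@B4, c@B2, d@B1, f@B0}

Trace:
Fixpoint table:
  B0:   IN={a@B3, b@B4, c@B2, d@B1, f@B1}   OUT={a@B3, b@B4, c@B2, d@B1, f@B0}
  B1:   IN={a@B3, b@B4, c@B2, d@B1, d@B3, f@B0, f@B1}   OUT={a@B3, b@B4, c@B1, d@B1, f@B1}
  B2:   IN={a@B3, b@B4, c@B1, d@B1, f@B1}   OUT={a@B3, b@B4, c@B2, d@B1, f@B1}
  B3:   IN={a@B3, b@B4, c@B2, d@B1, f@B1}   OUT={a@B3, b@B4, c@B2, d@B3, f@B1}
  B4:   IN={a@B3, b@B4, c@B2, d@B3, f@B1}   OUT={a@B3, b@B4, c@B2, d@B3, f@B1}
  B5:   IN={a@B3, b@B4, c@B2, d@B1, d@B3, f@B1}   OUT={a@B3, b@B4, c@B2, d@B1, d@B3, e@B5, f@B1}

Merge at B0 (entry node, so the boundary value {} is joined with the incoming edge(s)): IN[B0] = {} ⊔ OUT[B2] = {a@B3, b@B4, c@B2, d@B1, f@B1}
Applying B0's transfer function to that IN value gives OUT[B0] (row B0 above).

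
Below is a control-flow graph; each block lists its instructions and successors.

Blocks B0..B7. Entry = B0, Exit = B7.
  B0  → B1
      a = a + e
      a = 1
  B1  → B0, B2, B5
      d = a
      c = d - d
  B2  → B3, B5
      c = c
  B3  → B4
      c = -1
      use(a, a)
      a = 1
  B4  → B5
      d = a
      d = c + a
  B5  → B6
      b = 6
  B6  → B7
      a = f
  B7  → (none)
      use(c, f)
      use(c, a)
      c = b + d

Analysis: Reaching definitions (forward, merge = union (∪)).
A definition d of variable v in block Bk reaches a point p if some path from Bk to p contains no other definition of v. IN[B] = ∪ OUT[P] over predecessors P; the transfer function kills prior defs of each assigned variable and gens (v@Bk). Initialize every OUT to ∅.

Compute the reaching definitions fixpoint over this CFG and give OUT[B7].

Answer: {a@B6, b@B5, c@B7, d@B1, d@B4}

Working:
Fixpoint table:
  B0:  IN={a@B0, c@B1, d@B1}  OUT={a@B0, c@B1, d@B1}
  B1:  IN={a@B0, c@B1, d@B1}  OUT={a@B0, c@B1, d@B1}
  B2:  IN={a@B0, c@B1, d@B1}  OUT={a@B0, c@B2, d@B1}
  B3:  IN={a@B0, c@B2, d@B1}  OUT={a@B3, c@B3, d@B1}
  B4:  IN={a@B3, c@B3, d@B1}  OUT={a@B3, c@B3, d@B4}
  B5:  IN={a@B0, a@B3, c@B1, c@B2, c@B3, d@B1, d@B4}  OUT={a@B0, a@B3, b@B5, c@B1, c@B2, c@B3, d@B1, d@B4}
  B6:  IN={a@B0, a@B3, b@B5, c@B1, c@B2, c@B3, d@B1, d@B4}  OUT={a@B6, b@B5, c@B1, c@B2, c@B3, d@B1, d@B4}
  B7:  IN={a@B6, b@B5, c@B1, c@B2, c@B3, d@B1, d@B4}  OUT={a@B6, b@B5, c@B7, d@B1, d@B4}

Merge at B7: IN[B7] = OUT[B6] = {a@B6, b@B5, c@B1, c@B2, c@B3, d@B1, d@B4}
Applying B7's transfer function to that IN value gives OUT[B7] (row B7 above).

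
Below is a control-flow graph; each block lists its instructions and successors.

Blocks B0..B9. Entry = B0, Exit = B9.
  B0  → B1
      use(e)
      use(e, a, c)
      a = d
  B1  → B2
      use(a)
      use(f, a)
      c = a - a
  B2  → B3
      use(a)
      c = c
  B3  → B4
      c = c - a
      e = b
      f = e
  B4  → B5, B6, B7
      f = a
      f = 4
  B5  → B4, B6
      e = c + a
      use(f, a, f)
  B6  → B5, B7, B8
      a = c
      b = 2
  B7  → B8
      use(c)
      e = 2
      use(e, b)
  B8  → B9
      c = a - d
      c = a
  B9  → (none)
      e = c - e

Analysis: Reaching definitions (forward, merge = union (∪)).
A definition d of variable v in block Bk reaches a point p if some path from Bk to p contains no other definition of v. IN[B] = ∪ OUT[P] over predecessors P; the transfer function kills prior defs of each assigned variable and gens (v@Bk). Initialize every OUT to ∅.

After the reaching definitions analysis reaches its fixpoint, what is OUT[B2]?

Answer: {a@B0, c@B2}

Trace:
Converged values:
  B0: | IN={} | OUT={a@B0}
  B1: | IN={a@B0} | OUT={a@B0, c@B1}
  B2: | IN={a@B0, c@B1} | OUT={a@B0, c@B2}
  B3: | IN={a@B0, c@B2} | OUT={a@B0, c@B3, e@B3, f@B3}
  B4: | IN={a@B0, a@B6, b@B6, c@B3, e@B3, e@B5, f@B3, f@B4} | OUT={a@B0, a@B6, b@B6, c@B3, e@B3, e@B5, f@B4}
  B5: | IN={a@B0, a@B6, b@B6, c@B3, e@B3, e@B5, f@B4} | OUT={a@B0, a@B6, b@B6, c@B3, e@B5, f@B4}
  B6: | IN={a@B0, a@B6, b@B6, c@B3, e@B3, e@B5, f@B4} | OUT={a@B6, b@B6, c@B3, e@B3, e@B5, f@B4}
  B7: | IN={a@B0, a@B6, b@B6, c@B3, e@B3, e@B5, f@B4} | OUT={a@B0, a@B6, b@B6, c@B3, e@B7, f@B4}
  B8: | IN={a@B0, a@B6, b@B6, c@B3, e@B3, e@B5, e@B7, f@B4} | OUT={a@B0, a@B6, b@B6, c@B8, e@B3, e@B5, e@B7, f@B4}
  B9: | IN={a@B0, a@B6, b@B6, c@B8, e@B3, e@B5, e@B7, f@B4} | OUT={a@B0, a@B6, b@B6, c@B8, e@B9, f@B4}

Merge at B2: IN[B2] = OUT[B1] = {a@B0, c@B1}
Applying B2's transfer function to that IN value gives OUT[B2] (row B2 above).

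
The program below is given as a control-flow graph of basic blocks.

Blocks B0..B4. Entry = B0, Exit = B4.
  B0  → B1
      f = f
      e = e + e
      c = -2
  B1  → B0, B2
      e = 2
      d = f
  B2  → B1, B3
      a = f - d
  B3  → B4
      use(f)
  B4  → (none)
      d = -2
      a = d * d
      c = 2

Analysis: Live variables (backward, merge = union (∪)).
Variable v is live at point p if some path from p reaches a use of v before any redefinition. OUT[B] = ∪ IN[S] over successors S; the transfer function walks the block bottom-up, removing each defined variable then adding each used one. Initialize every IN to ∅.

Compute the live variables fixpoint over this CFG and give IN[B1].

Answer: {f}

Derivation:
Fixpoint table:
  B0:  IN={e, f}  OUT={f}
  B1:  IN={f}  OUT={d, e, f}
  B2:  IN={d, f}  OUT={f}
  B3:  IN={f}  OUT={}
  B4:  IN={}  OUT={}

Merge at B1: OUT[B1] = IN[B0] ⊔ IN[B2] = {d, e, f}
Applying B1's transfer function to that OUT value gives IN[B1] (row B1 above).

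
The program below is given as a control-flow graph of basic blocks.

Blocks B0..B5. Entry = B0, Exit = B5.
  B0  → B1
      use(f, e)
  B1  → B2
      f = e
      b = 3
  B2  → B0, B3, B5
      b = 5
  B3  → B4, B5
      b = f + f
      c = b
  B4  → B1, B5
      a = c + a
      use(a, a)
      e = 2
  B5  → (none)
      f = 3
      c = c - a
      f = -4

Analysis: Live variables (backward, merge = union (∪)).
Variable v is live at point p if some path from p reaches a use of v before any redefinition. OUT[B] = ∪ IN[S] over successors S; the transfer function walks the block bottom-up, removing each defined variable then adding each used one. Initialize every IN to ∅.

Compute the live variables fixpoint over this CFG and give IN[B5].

Converged values:
  B0:  IN={a, c, e, f}  OUT={a, c, e}
  B1:  IN={a, c, e}  OUT={a, c, e, f}
  B2:  IN={a, c, e, f}  OUT={a, c, e, f}
  B3:  IN={a, f}  OUT={a, c}
  B4:  IN={a, c}  OUT={a, c, e}
  B5:  IN={a, c}  OUT={}

B5 is the boundary node: OUT[B5] = {}
Applying B5's transfer function to that OUT value gives IN[B5] (row B5 above).

Answer: {a, c}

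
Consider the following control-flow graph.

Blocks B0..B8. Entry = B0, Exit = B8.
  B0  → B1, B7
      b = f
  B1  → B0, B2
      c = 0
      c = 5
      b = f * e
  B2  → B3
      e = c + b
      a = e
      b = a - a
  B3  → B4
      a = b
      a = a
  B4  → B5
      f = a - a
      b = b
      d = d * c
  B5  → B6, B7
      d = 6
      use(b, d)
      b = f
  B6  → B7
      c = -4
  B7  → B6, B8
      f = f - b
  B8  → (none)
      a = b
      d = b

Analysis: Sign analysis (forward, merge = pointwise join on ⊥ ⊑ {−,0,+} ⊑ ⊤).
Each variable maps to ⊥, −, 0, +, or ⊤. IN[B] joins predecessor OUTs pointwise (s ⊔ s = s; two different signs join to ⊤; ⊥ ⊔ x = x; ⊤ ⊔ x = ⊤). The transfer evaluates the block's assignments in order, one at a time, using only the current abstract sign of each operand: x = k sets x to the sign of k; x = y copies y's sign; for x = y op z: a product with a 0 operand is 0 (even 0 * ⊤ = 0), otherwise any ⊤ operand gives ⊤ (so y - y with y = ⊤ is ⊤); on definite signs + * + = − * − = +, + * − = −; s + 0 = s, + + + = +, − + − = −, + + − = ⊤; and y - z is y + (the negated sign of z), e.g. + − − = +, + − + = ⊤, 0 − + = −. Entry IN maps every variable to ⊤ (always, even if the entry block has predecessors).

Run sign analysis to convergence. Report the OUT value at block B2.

Converged values:
  B0: | IN=(all ⊤) | OUT=(all ⊤)
  B1: | IN=(all ⊤) | OUT={c:+; rest ⊤}
  B2: | IN={c:+; rest ⊤} | OUT={c:+; rest ⊤}
  B3: | IN={c:+; rest ⊤} | OUT={c:+; rest ⊤}
  B4: | IN={c:+; rest ⊤} | OUT={c:+; rest ⊤}
  B5: | IN={c:+; rest ⊤} | OUT={c:+, d:+; rest ⊤}
  B6: | IN=(all ⊤) | OUT={c:-; rest ⊤}
  B7: | IN=(all ⊤) | OUT=(all ⊤)
  B8: | IN=(all ⊤) | OUT=(all ⊤)

Merge at B2: IN[B2] = OUT[B1] = {a: ⊤, b: ⊤, c: +, d: ⊤, e: ⊤, f: ⊤}
Applying B2's transfer function to that IN value gives OUT[B2] (row B2 above).

Answer: {a: ⊤, b: ⊤, c: +, d: ⊤, e: ⊤, f: ⊤}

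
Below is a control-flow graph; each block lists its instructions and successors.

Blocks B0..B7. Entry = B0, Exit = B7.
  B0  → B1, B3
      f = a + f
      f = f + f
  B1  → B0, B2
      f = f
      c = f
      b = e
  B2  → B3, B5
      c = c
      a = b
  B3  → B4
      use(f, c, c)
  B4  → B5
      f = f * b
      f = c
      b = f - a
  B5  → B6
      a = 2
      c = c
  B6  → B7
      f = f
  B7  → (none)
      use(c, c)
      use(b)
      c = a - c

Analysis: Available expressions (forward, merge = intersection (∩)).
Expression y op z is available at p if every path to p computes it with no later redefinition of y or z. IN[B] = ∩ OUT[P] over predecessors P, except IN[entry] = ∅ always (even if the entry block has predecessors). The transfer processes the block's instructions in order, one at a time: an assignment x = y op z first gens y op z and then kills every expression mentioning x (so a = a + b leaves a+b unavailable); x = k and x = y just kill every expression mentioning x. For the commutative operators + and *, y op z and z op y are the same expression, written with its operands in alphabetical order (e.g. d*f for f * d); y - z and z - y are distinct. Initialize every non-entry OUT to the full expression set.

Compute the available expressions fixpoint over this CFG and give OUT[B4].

Converged values:
  B0:  IN={}  OUT={}
  B1:  IN={}  OUT={}
  B2:  IN={}  OUT={}
  B3:  IN={}  OUT={}
  B4:  IN={}  OUT={f-a}
  B5:  IN={}  OUT={}
  B6:  IN={}  OUT={}
  B7:  IN={}  OUT={}

Merge at B4: IN[B4] = OUT[B3] = {}
Applying B4's transfer function to that IN value gives OUT[B4] (row B4 above).

Answer: {f-a}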